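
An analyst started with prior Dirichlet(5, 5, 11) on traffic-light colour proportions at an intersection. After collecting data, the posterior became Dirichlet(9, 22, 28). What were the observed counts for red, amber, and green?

counts (4, 17, 17)

For a Dirichlet(α) prior with multinomial counts c, the posterior is Dirichlet(α + c) componentwise.
Counts are posterior − prior componentwise: 9−5=4, 22−5=17, 28−11=17.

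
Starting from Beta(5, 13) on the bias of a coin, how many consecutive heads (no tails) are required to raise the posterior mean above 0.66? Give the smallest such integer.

k = 21

After k heads and 0 tails the posterior is Beta(5+k, 13), with mean (5+k)/(5+13+k).
Set (5+k)/(18+k) > 0.66 and solve: k > (0.66·18 − 5)/(1 − 0.66) = 20.235.
The smallest integer exceeding 20.235 is 21.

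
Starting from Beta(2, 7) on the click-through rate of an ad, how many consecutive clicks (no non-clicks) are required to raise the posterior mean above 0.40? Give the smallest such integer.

After k clicks and 0 non-clicks the posterior is Beta(2+k, 7), with mean (2+k)/(2+7+k).
Set (2+k)/(9+k) > 0.40 and solve: k > (0.40·9 − 2)/(1 − 0.40) = 2.667.
The smallest integer exceeding 2.667 is 3, and checking k=3: (5)/(12) = 0.4167 > 0.40.

k = 3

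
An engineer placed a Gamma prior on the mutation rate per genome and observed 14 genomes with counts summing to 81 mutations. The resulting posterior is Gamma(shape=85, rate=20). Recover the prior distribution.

Gamma(shape=4, rate=6)

Gamma–Poisson conjugacy: posterior shape = α + Σxᵢ, posterior rate = β + n.
So α = 85 − 81 = 4 and β = 20 − 14 = 6.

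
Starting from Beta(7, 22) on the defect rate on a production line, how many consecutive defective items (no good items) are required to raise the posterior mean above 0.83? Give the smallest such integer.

After k defective items and 0 good items the posterior is Beta(7+k, 22), with mean (7+k)/(7+22+k).
Set (7+k)/(29+k) > 0.83 and solve: k > (0.83·29 − 7)/(1 − 0.83) = 100.412.
The smallest integer exceeding 100.412 is 101, and checking k=101: (108)/(130) = 0.8308 > 0.83.

k = 101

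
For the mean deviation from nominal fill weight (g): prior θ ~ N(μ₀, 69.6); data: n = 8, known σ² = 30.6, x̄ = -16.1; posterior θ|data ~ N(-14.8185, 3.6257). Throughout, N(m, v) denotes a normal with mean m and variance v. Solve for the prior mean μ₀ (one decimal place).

μ₀ = 8.5

With known observation variance, the Normal–Normal posterior has precision τ_n = τ₀ + n/σ² and mean μ_n = (τ₀μ₀ + (n/σ²)x̄)/τ_n.
Here τ₀ = 1/69.6 = 0.014368 and τ_data = 8/30.6 = 0.261438, so τ_n = 0.275806.
Rearranging for μ₀: μ₀ = (μ_n·τ_n − τ_data·x̄)/τ₀ = (-14.8185·0.275806 − 0.261438·-16.1) / 0.014368 = 0.122121/0.014368 ≈ 8.5.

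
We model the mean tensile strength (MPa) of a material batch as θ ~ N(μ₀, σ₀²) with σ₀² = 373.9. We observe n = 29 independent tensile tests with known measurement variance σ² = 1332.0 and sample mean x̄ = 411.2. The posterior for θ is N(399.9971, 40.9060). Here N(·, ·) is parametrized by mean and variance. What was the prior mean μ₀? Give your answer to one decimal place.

The posterior mean is a precision-weighted average: μ_n = (τ₀μ₀ + τ_data·x̄)/(τ₀+τ_data), with τ₀=1/σ₀² and τ_data=n/σ².
Here τ₀ = 1/373.9 = 0.002675 and τ_data = 29/1332.0 = 0.021772, so τ_n = 0.024447.
Rearranging for μ₀: μ₀ = (μ_n·τ_n − τ_data·x̄)/τ₀ = (399.9971·0.024447 − 0.021772·411.2) / 0.002675 = 0.826083/0.002675 ≈ 308.8.

μ₀ = 308.8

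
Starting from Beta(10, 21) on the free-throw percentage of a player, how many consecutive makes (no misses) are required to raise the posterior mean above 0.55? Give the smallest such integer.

After k makes and 0 misses the posterior is Beta(10+k, 21), with mean (10+k)/(10+21+k).
Set (10+k)/(31+k) > 0.55 and solve: k > (0.55·31 − 10)/(1 − 0.55) = 15.667.
The smallest integer exceeding 15.667 is 16.

k = 16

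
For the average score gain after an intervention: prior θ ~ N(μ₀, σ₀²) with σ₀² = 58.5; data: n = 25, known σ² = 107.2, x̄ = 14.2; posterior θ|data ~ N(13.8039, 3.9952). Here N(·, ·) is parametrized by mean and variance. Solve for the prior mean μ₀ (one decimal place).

μ₀ = 8.4

With known observation variance, the Normal–Normal posterior has precision τ_n = τ₀ + n/σ² and mean μ_n = (τ₀μ₀ + (n/σ²)x̄)/τ_n.
Here τ₀ = 1/58.5 = 0.017094 and τ_data = 25/107.2 = 0.233209, so τ_n = 0.250303.
Rearranging for μ₀: μ₀ = (μ_n·τ_n − τ_data·x̄)/τ₀ = (13.8039·0.250303 − 0.233209·14.2) / 0.017094 = 0.143590/0.017094 ≈ 8.4.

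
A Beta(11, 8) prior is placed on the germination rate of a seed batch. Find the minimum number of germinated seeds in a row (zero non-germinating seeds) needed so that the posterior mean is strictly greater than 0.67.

k = 6

After k germinated seeds and 0 non-germinating seeds the posterior is Beta(11+k, 8), with mean (11+k)/(11+8+k).
Set (11+k)/(19+k) > 0.67 and solve: k > (0.67·19 − 11)/(1 − 0.67) = 5.242.
The smallest integer exceeding 5.242 is 6.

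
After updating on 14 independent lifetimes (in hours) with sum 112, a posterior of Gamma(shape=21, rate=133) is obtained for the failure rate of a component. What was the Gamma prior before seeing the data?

Gamma(shape=7, rate=21)

Gamma–exponential conjugacy: posterior shape = α + n, posterior rate = β + Σtᵢ.
So α = 21 − 14 = 7 and β = 133 − 112 = 21.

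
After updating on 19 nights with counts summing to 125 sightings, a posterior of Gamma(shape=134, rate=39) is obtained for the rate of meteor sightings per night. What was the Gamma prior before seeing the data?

Gamma(shape=9, rate=20)

Gamma–Poisson conjugacy: posterior shape = α + Σxᵢ, posterior rate = β + n.
So α = 134 − 125 = 9 and β = 39 − 19 = 20.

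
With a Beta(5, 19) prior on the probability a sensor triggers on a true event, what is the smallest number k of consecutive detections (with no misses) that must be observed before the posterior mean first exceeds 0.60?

k = 24

After k detections and 0 misses the posterior is Beta(5+k, 19), with mean (5+k)/(5+19+k).
Set (5+k)/(24+k) > 0.60 and solve: k > (0.60·24 − 5)/(1 − 0.60) = 23.500.
The smallest integer exceeding 23.500 is 24.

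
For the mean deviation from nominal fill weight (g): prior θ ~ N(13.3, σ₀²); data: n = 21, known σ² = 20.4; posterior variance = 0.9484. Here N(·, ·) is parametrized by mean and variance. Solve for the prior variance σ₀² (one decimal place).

Posterior precision equals prior precision plus data precision: 1/σ_n² = 1/σ₀² + n/σ².
So 1/σ₀² = 1/0.9484 − 21/20.4 = 1.054407 − 1.029412 = 0.024995.
Hence σ₀² = 1/0.024995 ≈ 40.0.

σ₀² = 40.0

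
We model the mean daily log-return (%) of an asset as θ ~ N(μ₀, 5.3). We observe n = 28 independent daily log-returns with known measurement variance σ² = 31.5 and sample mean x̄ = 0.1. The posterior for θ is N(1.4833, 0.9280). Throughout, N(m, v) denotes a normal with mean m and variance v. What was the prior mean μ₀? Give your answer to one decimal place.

μ₀ = 8.0

The posterior mean is a precision-weighted average: μ_n = (τ₀μ₀ + τ_data·x̄)/(τ₀+τ_data), with τ₀=1/σ₀² and τ_data=n/σ².
Here τ₀ = 1/5.3 = 0.188679 and τ_data = 28/31.5 = 0.888889, so τ_n = 1.077568.
Rearranging for μ₀: μ₀ = (μ_n·τ_n − τ_data·x̄)/τ₀ = (1.4833·1.077568 − 0.888889·0.1) / 0.188679 = 1.509468/0.188679 ≈ 8.0.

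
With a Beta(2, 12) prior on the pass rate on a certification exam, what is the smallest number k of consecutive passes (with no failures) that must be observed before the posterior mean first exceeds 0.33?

After k passes and 0 failures the posterior is Beta(2+k, 12), with mean (2+k)/(2+12+k).
Set (2+k)/(14+k) > 0.33 and solve: k > (0.33·14 − 2)/(1 − 0.33) = 3.910.
The smallest integer exceeding 3.910 is 4, and checking k=4: (6)/(18) = 0.3333 > 0.33.

k = 4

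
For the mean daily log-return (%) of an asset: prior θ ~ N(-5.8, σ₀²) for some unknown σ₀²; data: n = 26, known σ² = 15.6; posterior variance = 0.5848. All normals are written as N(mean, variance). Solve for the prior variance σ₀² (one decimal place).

σ₀² = 23.1

Posterior precision equals prior precision plus data precision: 1/σ_n² = 1/σ₀² + n/σ².
So 1/σ₀² = 1/0.5848 − 26/15.6 = 1.709986 − 1.666667 = 0.043319.
Hence σ₀² = 1/0.043319 ≈ 23.1.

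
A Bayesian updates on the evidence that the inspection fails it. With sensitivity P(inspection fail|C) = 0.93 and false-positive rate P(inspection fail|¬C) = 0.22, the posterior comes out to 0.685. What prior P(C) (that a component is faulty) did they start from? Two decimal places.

Bayes' rule in odds form gives O(C|E) = O(C)·[P(E|C)/P(E|¬C)], hence O(C) = O(C|E)/LR.
Posterior odds = 0.685/(1−0.685) = 2.1746. LR = 0.93/0.22 = 4.2273.
Prior odds = 2.1746/4.2273 = 0.5144, so P(C) = 0.5144/(1+0.5144) ≈ 0.34.

P(C) = 0.34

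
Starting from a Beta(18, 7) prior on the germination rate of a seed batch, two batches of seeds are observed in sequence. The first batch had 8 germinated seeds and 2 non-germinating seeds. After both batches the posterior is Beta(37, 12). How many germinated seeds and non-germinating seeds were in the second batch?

11 germinated seeds and 3 non-germinating seeds

Sequential conjugate updates are equivalent to a single update on the pooled data, so total successes = posterior α − prior α and total failures = posterior β − prior β.
Total across both batches: 37−18=19 germinated seeds, 12−7=5 non-germinating seeds.
Subtract the first batch: 19−8=11 germinated seeds and 5−2=3 non-germinating seeds.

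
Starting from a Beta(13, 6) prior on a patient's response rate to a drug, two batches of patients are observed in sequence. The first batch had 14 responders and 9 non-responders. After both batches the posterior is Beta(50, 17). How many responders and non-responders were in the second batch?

Sequential conjugate updates are equivalent to a single update on the pooled data, so total successes = posterior α − prior α and total failures = posterior β − prior β.
Total across both batches: 50−13=37 responders, 17−6=11 non-responders.
Subtract the first batch: 37−14=23 responders and 11−9=2 non-responders.

23 responders and 2 non-responders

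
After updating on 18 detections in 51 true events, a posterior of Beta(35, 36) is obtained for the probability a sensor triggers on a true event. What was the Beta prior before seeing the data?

Beta(17, 3)

Beta is conjugate to the binomial likelihood: posterior = Beta(a+s, b+f).
Subtract the data counts: 35−18=17, 36−33=3.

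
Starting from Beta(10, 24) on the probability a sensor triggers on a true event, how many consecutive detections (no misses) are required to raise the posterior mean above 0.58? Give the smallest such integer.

k = 24

After k detections and 0 misses the posterior is Beta(10+k, 24), with mean (10+k)/(10+24+k).
Set (10+k)/(34+k) > 0.58 and solve: k > (0.58·34 − 10)/(1 − 0.58) = 23.143.
The smallest integer exceeding 23.143 is 24, and checking k=24: (34)/(58) = 0.5862 > 0.58.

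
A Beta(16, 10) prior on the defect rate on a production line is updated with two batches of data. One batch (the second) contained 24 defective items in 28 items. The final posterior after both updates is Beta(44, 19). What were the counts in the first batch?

Because Beta–binomial updating is additive in the counts, the combined data contributed (α_post−α_prior, β_post−β_prior) successes and failures.
Total across both batches: 44−16=28 defective items, 19−10=9 good items.
Subtract the second batch: 28−24=4 defective items and 9−4=5 good items.

4 defective items and 5 good items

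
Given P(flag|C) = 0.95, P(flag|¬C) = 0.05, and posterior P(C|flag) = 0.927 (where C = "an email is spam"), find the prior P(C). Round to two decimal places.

In odds form, posterior odds = prior odds × likelihood ratio, so prior odds = posterior odds ÷ LR.
Posterior odds = 0.927/(1−0.927) = 12.6986. LR = 0.95/0.05 = 19.0000.
Prior odds = 12.6986/19.0000 = 0.6683, so P(C) = 0.6683/(1+0.6683) ≈ 0.40.

P(C) = 0.40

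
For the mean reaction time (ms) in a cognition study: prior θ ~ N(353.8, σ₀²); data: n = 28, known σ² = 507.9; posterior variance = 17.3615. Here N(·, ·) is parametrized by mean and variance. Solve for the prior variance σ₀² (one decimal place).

σ₀² = 404.9

Posterior precision equals prior precision plus data precision: 1/σ_n² = 1/σ₀² + n/σ².
So 1/σ₀² = 1/17.3615 − 28/507.9 = 0.057599 − 0.055129 = 0.002470.
Hence σ₀² = 1/0.002470 ≈ 404.9.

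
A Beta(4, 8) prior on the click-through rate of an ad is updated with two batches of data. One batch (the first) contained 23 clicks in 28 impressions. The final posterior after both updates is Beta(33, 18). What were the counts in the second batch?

Because Beta–binomial updating is additive in the counts, the combined data contributed (α_post−α_prior, β_post−β_prior) successes and failures.
Total across both batches: 33−4=29 clicks, 18−8=10 non-clicks.
Subtract the first batch: 29−23=6 clicks and 10−5=5 non-clicks.

6 clicks and 5 non-clicks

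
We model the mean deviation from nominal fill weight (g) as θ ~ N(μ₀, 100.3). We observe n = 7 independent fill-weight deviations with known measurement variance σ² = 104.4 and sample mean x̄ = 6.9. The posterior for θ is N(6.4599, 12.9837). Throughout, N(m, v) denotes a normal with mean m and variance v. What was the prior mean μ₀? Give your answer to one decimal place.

μ₀ = 3.5

The posterior mean is a precision-weighted average: μ_n = (τ₀μ₀ + τ_data·x̄)/(τ₀+τ_data), with τ₀=1/σ₀² and τ_data=n/σ².
Here τ₀ = 1/100.3 = 0.009970 and τ_data = 7/104.4 = 0.067050, so τ_n = 0.077020.
Rearranging for μ₀: μ₀ = (μ_n·τ_n − τ_data·x̄)/τ₀ = (6.4599·0.077020 − 0.067050·6.9) / 0.009970 = 0.034896/0.009970 ≈ 3.5.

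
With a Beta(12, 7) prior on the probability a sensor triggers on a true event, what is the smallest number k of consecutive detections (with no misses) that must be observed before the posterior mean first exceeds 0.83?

k = 23

After k detections and 0 misses the posterior is Beta(12+k, 7), with mean (12+k)/(12+7+k).
Set (12+k)/(19+k) > 0.83 and solve: k > (0.83·19 − 12)/(1 − 0.83) = 22.176.
The smallest integer exceeding 22.176 is 23.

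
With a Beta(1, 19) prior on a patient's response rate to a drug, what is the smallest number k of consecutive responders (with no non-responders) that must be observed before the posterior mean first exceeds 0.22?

k = 5

After k responders and 0 non-responders the posterior is Beta(1+k, 19), with mean (1+k)/(1+19+k).
Set (1+k)/(20+k) > 0.22 and solve: k > (0.22·20 − 1)/(1 − 0.22) = 4.359.
The smallest integer exceeding 4.359 is 5, and checking k=5: (6)/(25) = 0.2400 > 0.22.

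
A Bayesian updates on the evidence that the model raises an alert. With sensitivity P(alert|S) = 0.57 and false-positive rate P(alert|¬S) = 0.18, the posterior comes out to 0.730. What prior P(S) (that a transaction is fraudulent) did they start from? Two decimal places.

Bayes' rule in odds form gives O(S|E) = O(S)·[P(E|S)/P(E|¬S)], hence O(S) = O(S|E)/LR.
Posterior odds = 0.730/(1−0.730) = 2.7037. LR = 0.57/0.18 = 3.1667.
Prior odds = 2.7037/3.1667 = 0.8538, so P(S) = 0.8538/(1+0.8538) ≈ 0.46.

P(S) = 0.46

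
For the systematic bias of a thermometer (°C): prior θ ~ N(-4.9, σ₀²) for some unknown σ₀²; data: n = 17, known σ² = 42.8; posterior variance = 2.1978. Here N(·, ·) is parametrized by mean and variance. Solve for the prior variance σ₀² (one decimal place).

σ₀² = 17.3

For the Normal–Normal model with known σ², precisions add: τ_n = τ₀ + n/σ².
So 1/σ₀² = 1/2.1978 − 17/42.8 = 0.455000 − 0.397196 = 0.057804.
Hence σ₀² = 1/0.057804 ≈ 17.3.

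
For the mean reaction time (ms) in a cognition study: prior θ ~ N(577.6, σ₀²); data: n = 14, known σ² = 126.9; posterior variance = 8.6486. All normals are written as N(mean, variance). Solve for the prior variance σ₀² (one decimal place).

σ₀² = 188.6

For the Normal–Normal model with known σ², precisions add: τ_n = τ₀ + n/σ².
So 1/σ₀² = 1/8.6486 − 14/126.9 = 0.115626 − 0.110323 = 0.005303.
Hence σ₀² = 1/0.005303 ≈ 188.6.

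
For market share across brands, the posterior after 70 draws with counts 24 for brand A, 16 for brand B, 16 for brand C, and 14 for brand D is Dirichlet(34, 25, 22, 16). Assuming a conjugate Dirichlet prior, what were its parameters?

For a Dirichlet(α) prior with multinomial counts c, the posterior is Dirichlet(α + c) componentwise.
Subtract each count from the matching posterior parameter: 34−24=10, 25−16=9, 22−16=6, 16−14=2.

Dirichlet(10, 9, 6, 2)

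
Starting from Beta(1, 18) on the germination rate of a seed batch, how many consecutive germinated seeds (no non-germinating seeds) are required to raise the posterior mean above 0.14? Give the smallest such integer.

After k germinated seeds and 0 non-germinating seeds the posterior is Beta(1+k, 18), with mean (1+k)/(1+18+k).
Set (1+k)/(19+k) > 0.14 and solve: k > (0.14·19 − 1)/(1 − 0.14) = 1.930.
The smallest integer exceeding 1.930 is 2.

k = 2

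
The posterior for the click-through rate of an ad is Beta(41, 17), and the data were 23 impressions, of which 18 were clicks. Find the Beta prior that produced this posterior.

Under Beta–binomial conjugacy the posterior parameters are (α+s, β+f).
Subtract the data counts: 41−18=23, 17−5=12.

Beta(23, 12)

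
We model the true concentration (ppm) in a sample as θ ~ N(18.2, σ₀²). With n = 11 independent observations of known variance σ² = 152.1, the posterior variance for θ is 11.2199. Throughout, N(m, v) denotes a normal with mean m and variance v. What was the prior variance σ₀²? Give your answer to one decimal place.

σ₀² = 59.5

For the Normal–Normal model with known σ², precisions add: τ_n = τ₀ + n/σ².
So 1/σ₀² = 1/11.2199 − 11/152.1 = 0.089127 − 0.072321 = 0.016806.
Hence σ₀² = 1/0.016806 ≈ 59.5.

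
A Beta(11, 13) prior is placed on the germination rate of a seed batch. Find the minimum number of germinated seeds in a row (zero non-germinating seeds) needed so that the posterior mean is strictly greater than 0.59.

k = 8

After k germinated seeds and 0 non-germinating seeds the posterior is Beta(11+k, 13), with mean (11+k)/(11+13+k).
Set (11+k)/(24+k) > 0.59 and solve: k > (0.59·24 − 11)/(1 − 0.59) = 7.707.
The smallest integer exceeding 7.707 is 8, and checking k=8: (19)/(32) = 0.5938 > 0.59.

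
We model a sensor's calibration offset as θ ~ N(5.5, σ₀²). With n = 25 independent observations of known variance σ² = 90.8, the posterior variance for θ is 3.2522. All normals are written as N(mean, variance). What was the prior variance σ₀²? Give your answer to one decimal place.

σ₀² = 31.1

For the Normal–Normal model with known σ², precisions add: τ_n = τ₀ + n/σ².
So 1/σ₀² = 1/3.2522 − 25/90.8 = 0.307484 − 0.275330 = 0.032154.
Hence σ₀² = 1/0.032154 ≈ 31.1.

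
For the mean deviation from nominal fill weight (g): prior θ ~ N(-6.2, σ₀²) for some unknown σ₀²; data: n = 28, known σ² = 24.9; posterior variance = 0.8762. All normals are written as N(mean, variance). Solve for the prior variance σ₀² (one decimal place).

σ₀² = 59.5

Posterior precision equals prior precision plus data precision: 1/σ_n² = 1/σ₀² + n/σ².
So 1/σ₀² = 1/0.8762 − 28/24.9 = 1.141292 − 1.124498 = 0.016794.
Hence σ₀² = 1/0.016794 ≈ 59.5.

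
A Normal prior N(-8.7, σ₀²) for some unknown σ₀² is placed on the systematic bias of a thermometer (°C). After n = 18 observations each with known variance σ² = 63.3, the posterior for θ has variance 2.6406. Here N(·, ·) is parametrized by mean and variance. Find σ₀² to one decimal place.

For the Normal–Normal model with known σ², precisions add: τ_n = τ₀ + n/σ².
So 1/σ₀² = 1/2.6406 − 18/63.3 = 0.378702 − 0.284360 = 0.094342.
Hence σ₀² = 1/0.094342 ≈ 10.6.

σ₀² = 10.6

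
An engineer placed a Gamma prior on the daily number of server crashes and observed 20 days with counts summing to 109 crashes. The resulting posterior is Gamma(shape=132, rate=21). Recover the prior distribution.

Gamma(shape=23, rate=1)

Gamma–Poisson conjugacy: posterior shape = α + Σxᵢ, posterior rate = β + n.
So α = 132 − 109 = 23 and β = 21 − 20 = 1.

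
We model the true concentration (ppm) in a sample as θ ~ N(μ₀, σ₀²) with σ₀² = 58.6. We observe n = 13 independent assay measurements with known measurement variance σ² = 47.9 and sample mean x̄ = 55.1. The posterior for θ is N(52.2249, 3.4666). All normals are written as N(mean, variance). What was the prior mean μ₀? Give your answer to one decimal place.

With known observation variance, the Normal–Normal posterior has precision τ_n = τ₀ + n/σ² and mean μ_n = (τ₀μ₀ + (n/σ²)x̄)/τ_n.
Here τ₀ = 1/58.6 = 0.017065 and τ_data = 13/47.9 = 0.271399, so τ_n = 0.288464.
Rearranging for μ₀: μ₀ = (μ_n·τ_n − τ_data·x̄)/τ₀ = (52.2249·0.288464 − 0.271399·55.1) / 0.017065 = 0.110919/0.017065 ≈ 6.5.

μ₀ = 6.5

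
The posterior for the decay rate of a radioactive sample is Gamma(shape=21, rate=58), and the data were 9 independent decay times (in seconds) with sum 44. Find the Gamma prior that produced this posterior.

Gamma–exponential conjugacy: posterior shape = α + n, posterior rate = β + Σtᵢ.
So α = 21 − 9 = 12 and β = 58 − 44 = 14.

Gamma(shape=12, rate=14)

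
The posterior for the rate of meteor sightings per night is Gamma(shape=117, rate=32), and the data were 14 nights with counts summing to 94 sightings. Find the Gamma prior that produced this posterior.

A Gamma(α, β) prior (rate parametrization) on a Poisson rate with n observations summing to S gives posterior Gamma(α+S, β+n).
So α = 117 − 94 = 23 and β = 32 − 14 = 18.

Gamma(shape=23, rate=18)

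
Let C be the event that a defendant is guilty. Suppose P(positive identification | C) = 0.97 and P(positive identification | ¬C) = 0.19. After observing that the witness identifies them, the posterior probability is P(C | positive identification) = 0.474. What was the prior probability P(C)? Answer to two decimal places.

In odds form, posterior odds = prior odds × likelihood ratio, so prior odds = posterior odds ÷ LR.
Posterior odds = 0.474/(1−0.474) = 0.9011. LR = 0.97/0.19 = 5.1053.
Prior odds = 0.9011/5.1053 = 0.1765, so P(C) = 0.1765/(1+0.1765) ≈ 0.15.

P(C) = 0.15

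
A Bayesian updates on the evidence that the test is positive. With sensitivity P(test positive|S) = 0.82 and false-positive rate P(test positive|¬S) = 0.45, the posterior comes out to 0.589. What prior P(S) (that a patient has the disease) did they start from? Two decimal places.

P(S) = 0.44

Bayes' rule in odds form gives O(S|E) = O(S)·[P(E|S)/P(E|¬S)], hence O(S) = O(S|E)/LR.
Posterior odds = 0.589/(1−0.589) = 1.4331. LR = 0.82/0.45 = 1.8222.
Prior odds = 1.4331/1.8222 = 0.7865, so P(S) = 0.7865/(1+0.7865) ≈ 0.44.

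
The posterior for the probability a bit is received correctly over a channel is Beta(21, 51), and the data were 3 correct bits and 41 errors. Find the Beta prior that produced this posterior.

Beta(18, 10)

Under Beta–binomial conjugacy the posterior parameters are (α+s, β+f).
So α = 21 − 3 = 18 and β = 51 − 41 = 10.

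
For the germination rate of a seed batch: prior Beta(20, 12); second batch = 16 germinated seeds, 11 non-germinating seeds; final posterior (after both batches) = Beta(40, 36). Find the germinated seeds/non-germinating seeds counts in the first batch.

4 germinated seeds and 13 non-germinating seeds

Because Beta–binomial updating is additive in the counts, the combined data contributed (α_post−α_prior, β_post−β_prior) successes and failures.
Total across both batches: 40−20=20 germinated seeds, 36−12=24 non-germinating seeds.
Subtract the second batch: 20−16=4 germinated seeds and 24−11=13 non-germinating seeds.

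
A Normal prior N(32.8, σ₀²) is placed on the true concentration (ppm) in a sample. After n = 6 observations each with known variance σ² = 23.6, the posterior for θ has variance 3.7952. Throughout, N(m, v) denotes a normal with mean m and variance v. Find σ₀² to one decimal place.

σ₀² = 108.1

Posterior precision equals prior precision plus data precision: 1/σ_n² = 1/σ₀² + n/σ².
So 1/σ₀² = 1/3.7952 − 6/23.6 = 0.263491 − 0.254237 = 0.009254.
Hence σ₀² = 1/0.009254 ≈ 108.1.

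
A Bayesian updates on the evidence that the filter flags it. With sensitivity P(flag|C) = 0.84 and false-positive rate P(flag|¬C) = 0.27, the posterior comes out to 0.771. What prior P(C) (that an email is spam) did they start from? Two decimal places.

P(C) = 0.52

In odds form, posterior odds = prior odds × likelihood ratio, so prior odds = posterior odds ÷ LR.
Posterior odds = 0.771/(1−0.771) = 3.3668. LR = 0.84/0.27 = 3.1111.
Prior odds = 3.3668/3.1111 = 1.0822, so P(C) = 1.0822/(1+1.0822) ≈ 0.52.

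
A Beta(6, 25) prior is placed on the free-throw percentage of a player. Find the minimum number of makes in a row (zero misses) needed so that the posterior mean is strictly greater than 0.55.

After k makes and 0 misses the posterior is Beta(6+k, 25), with mean (6+k)/(6+25+k).
Set (6+k)/(31+k) > 0.55 and solve: k > (0.55·31 − 6)/(1 − 0.55) = 24.556.
The smallest integer exceeding 24.556 is 25.

k = 25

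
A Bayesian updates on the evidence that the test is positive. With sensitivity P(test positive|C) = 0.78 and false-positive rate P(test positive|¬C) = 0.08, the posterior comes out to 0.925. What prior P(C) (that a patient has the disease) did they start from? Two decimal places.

In odds form, posterior odds = prior odds × likelihood ratio, so prior odds = posterior odds ÷ LR.
Posterior odds = 0.925/(1−0.925) = 12.3333. LR = 0.78/0.08 = 9.7500.
Prior odds = 12.3333/9.7500 = 1.2650, so P(C) = 1.2650/(1+1.2650) ≈ 0.56.

P(C) = 0.56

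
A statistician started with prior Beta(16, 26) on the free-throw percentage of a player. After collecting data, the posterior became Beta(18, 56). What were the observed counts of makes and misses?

A Beta(α, β) prior with s successes and f failures in binomial data gives a Beta(α+s, β+f) posterior.
Match parameters: s=18−16=2, f=56−26=30.

2 makes and 30 misses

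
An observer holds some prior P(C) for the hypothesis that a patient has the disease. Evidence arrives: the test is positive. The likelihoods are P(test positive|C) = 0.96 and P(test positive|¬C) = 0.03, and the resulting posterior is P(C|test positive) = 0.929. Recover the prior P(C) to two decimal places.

P(C) = 0.29

In odds form, posterior odds = prior odds × likelihood ratio, so prior odds = posterior odds ÷ LR.
Posterior odds = 0.929/(1−0.929) = 13.0845. LR = 0.96/0.03 = 32.0000.
Prior odds = 13.0845/32.0000 = 0.4089, so P(C) = 0.4089/(1+0.4089) ≈ 0.29.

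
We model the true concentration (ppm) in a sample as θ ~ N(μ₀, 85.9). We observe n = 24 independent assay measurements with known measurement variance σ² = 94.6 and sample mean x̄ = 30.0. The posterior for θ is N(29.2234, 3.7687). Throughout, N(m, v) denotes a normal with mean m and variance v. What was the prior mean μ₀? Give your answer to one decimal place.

The posterior mean is a precision-weighted average: μ_n = (τ₀μ₀ + τ_data·x̄)/(τ₀+τ_data), with τ₀=1/σ₀² and τ_data=n/σ².
Here τ₀ = 1/85.9 = 0.011641 and τ_data = 24/94.6 = 0.253700, so τ_n = 0.265341.
Rearranging for μ₀: μ₀ = (μ_n·τ_n − τ_data·x̄)/τ₀ = (29.2234·0.265341 − 0.253700·30.0) / 0.011641 = 0.143166/0.011641 ≈ 12.3.

μ₀ = 12.3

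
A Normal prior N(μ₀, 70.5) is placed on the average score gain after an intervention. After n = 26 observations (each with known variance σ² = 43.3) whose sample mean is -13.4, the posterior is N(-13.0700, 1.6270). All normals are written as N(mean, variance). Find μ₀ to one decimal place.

μ₀ = 0.9

The posterior mean is a precision-weighted average: μ_n = (τ₀μ₀ + τ_data·x̄)/(τ₀+τ_data), with τ₀=1/σ₀² and τ_data=n/σ².
Here τ₀ = 1/70.5 = 0.014184 and τ_data = 26/43.3 = 0.600462, so τ_n = 0.614646.
Rearranging for μ₀: μ₀ = (μ_n·τ_n − τ_data·x̄)/τ₀ = (-13.0700·0.614646 − 0.600462·-13.4) / 0.014184 = 0.012768/0.014184 ≈ 0.9.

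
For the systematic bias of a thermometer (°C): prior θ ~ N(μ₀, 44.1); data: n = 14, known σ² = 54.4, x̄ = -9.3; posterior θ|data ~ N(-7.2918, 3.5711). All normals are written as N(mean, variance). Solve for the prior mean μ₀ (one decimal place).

μ₀ = 15.5

With known observation variance, the Normal–Normal posterior has precision τ_n = τ₀ + n/σ² and mean μ_n = (τ₀μ₀ + (n/σ²)x̄)/τ_n.
Here τ₀ = 1/44.1 = 0.022676 and τ_data = 14/54.4 = 0.257353, so τ_n = 0.280029.
Rearranging for μ₀: μ₀ = (μ_n·τ_n − τ_data·x̄)/τ₀ = (-7.2918·0.280029 − 0.257353·-9.3) / 0.022676 = 0.351467/0.022676 ≈ 15.5.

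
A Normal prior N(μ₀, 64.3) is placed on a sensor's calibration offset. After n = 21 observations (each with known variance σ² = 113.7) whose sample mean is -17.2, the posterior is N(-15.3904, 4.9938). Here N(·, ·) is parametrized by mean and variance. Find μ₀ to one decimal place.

μ₀ = 6.1

The posterior mean is a precision-weighted average: μ_n = (τ₀μ₀ + τ_data·x̄)/(τ₀+τ_data), with τ₀=1/σ₀² and τ_data=n/σ².
Here τ₀ = 1/64.3 = 0.015552 and τ_data = 21/113.7 = 0.184697, so τ_n = 0.200249.
Rearranging for μ₀: μ₀ = (μ_n·τ_n − τ_data·x̄)/τ₀ = (-15.3904·0.200249 − 0.184697·-17.2) / 0.015552 = 0.094876/0.015552 ≈ 6.1.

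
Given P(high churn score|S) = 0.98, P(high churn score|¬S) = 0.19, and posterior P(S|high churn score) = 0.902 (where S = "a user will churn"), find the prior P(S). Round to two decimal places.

P(S) = 0.64

In odds form, posterior odds = prior odds × likelihood ratio, so prior odds = posterior odds ÷ LR.
Posterior odds = 0.902/(1−0.902) = 9.2041. LR = 0.98/0.19 = 5.1579.
Prior odds = 9.2041/5.1579 = 1.7845, so P(S) = 1.7845/(1+1.7845) ≈ 0.64.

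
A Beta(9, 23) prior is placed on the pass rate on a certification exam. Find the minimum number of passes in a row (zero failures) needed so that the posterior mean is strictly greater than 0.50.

k = 15

After k passes and 0 failures the posterior is Beta(9+k, 23), with mean (9+k)/(9+23+k).
Set (9+k)/(32+k) > 0.50 and solve: k > (0.50·32 − 9)/(1 − 0.50) = 14.000.
The smallest integer exceeding 14.000 is 15.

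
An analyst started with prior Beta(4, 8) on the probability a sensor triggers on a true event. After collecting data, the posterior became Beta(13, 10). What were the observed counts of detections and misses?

Beta is conjugate to the binomial likelihood: posterior = Beta(a+s, b+f).
So s = 13 − 4 = 9 and f = 10 − 8 = 2.

9 detections and 2 misses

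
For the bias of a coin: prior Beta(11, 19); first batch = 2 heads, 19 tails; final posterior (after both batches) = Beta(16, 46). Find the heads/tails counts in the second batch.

3 heads and 8 tails

Sequential conjugate updates are equivalent to a single update on the pooled data, so total successes = posterior α − prior α and total failures = posterior β − prior β.
Total across both batches: 16−11=5 heads, 46−19=27 tails.
Subtract the first batch: 5−2=3 heads and 27−19=8 tails.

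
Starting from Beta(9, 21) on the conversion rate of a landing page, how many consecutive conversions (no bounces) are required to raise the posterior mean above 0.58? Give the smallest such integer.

After k conversions and 0 bounces the posterior is Beta(9+k, 21), with mean (9+k)/(9+21+k).
Set (9+k)/(30+k) > 0.58 and solve: k > (0.58·30 − 9)/(1 − 0.58) = 20.000.
The smallest integer exceeding 20.000 is 21, and checking k=21: (30)/(51) = 0.5882 > 0.58.

k = 21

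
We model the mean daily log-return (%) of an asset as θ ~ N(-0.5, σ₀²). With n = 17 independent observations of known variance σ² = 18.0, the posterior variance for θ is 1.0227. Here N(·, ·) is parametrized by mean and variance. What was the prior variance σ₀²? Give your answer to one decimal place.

For the Normal–Normal model with known σ², precisions add: τ_n = τ₀ + n/σ².
So 1/σ₀² = 1/1.0227 − 17/18.0 = 0.977804 − 0.944444 = 0.033360.
Hence σ₀² = 1/0.033360 ≈ 30.0.

σ₀² = 30.0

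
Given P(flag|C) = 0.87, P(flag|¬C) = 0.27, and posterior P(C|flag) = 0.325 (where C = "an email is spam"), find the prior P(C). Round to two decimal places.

P(C) = 0.13

In odds form, posterior odds = prior odds × likelihood ratio, so prior odds = posterior odds ÷ LR.
Posterior odds = 0.325/(1−0.325) = 0.4815. LR = 0.87/0.27 = 3.2222.
Prior odds = 0.4815/3.2222 = 0.1494, so P(C) = 0.1494/(1+0.1494) ≈ 0.13.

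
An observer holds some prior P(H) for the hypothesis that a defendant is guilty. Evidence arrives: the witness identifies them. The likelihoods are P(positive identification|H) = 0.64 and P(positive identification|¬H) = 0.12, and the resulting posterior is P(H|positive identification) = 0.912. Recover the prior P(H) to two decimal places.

P(H) = 0.66

In odds form, posterior odds = prior odds × likelihood ratio, so prior odds = posterior odds ÷ LR.
Posterior odds = 0.912/(1−0.912) = 10.3636. LR = 0.64/0.12 = 5.3333.
Prior odds = 10.3636/5.3333 = 1.9432, so P(H) = 1.9432/(1+1.9432) ≈ 0.66.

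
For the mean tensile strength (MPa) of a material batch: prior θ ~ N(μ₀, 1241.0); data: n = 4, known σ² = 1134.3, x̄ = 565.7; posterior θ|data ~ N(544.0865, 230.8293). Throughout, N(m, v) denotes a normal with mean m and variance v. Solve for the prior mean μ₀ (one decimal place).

μ₀ = 449.5

With known observation variance, the Normal–Normal posterior has precision τ_n = τ₀ + n/σ² and mean μ_n = (τ₀μ₀ + (n/σ²)x̄)/τ_n.
Here τ₀ = 1/1241.0 = 0.000806 and τ_data = 4/1134.3 = 0.003526, so τ_n = 0.004332.
Rearranging for μ₀: μ₀ = (μ_n·τ_n − τ_data·x̄)/τ₀ = (544.0865·0.004332 − 0.003526·565.7) / 0.000806 = 0.362325/0.000806 ≈ 449.5.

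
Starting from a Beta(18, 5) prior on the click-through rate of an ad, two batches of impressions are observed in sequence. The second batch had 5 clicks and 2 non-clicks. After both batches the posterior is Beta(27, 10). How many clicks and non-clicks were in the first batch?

Sequential conjugate updates are equivalent to a single update on the pooled data, so total successes = posterior α − prior α and total failures = posterior β − prior β.
Total across both batches: 27−18=9 clicks, 10−5=5 non-clicks.
Subtract the second batch: 9−5=4 clicks and 5−2=3 non-clicks.

4 clicks and 3 non-clicks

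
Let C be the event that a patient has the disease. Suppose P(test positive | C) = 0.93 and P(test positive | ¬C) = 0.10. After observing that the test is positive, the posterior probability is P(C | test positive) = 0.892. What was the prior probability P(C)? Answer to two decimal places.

Bayes' rule in odds form gives O(C|E) = O(C)·[P(E|C)/P(E|¬C)], hence O(C) = O(C|E)/LR.
Posterior odds = 0.892/(1−0.892) = 8.2593. LR = 0.93/0.10 = 9.3000.
Prior odds = 8.2593/9.3000 = 0.8881, so P(C) = 0.8881/(1+0.8881) ≈ 0.47.

P(C) = 0.47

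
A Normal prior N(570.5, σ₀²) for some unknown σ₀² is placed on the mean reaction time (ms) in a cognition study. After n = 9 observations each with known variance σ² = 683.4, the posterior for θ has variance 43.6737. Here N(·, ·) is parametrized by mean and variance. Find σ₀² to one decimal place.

σ₀² = 102.8

For the Normal–Normal model with known σ², precisions add: τ_n = τ₀ + n/σ².
So 1/σ₀² = 1/43.6737 − 9/683.4 = 0.022897 − 0.013169 = 0.009728.
Hence σ₀² = 1/0.009728 ≈ 102.8.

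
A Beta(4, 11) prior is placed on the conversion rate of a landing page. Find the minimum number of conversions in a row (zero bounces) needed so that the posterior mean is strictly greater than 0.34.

k = 2

After k conversions and 0 bounces the posterior is Beta(4+k, 11), with mean (4+k)/(4+11+k).
Set (4+k)/(15+k) > 0.34 and solve: k > (0.34·15 − 4)/(1 − 0.34) = 1.667.
The smallest integer exceeding 1.667 is 2.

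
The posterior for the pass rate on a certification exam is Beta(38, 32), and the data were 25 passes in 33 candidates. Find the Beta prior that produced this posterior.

Beta(13, 24)

Under Beta–binomial conjugacy the posterior parameters are (α+s, β+f).
So α = 38 − 25 = 13 and β = 32 − 8 = 24.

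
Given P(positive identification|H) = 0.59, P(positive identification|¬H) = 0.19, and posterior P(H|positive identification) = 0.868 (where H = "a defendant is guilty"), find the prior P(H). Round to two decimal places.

In odds form, posterior odds = prior odds × likelihood ratio, so prior odds = posterior odds ÷ LR.
Posterior odds = 0.868/(1−0.868) = 6.5758. LR = 0.59/0.19 = 3.1053.
Prior odds = 6.5758/3.1053 = 2.1176, so P(H) = 2.1176/(1+2.1176) ≈ 0.68.

P(H) = 0.68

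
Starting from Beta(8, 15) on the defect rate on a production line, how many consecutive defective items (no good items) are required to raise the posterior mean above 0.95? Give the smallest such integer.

k = 278

After k defective items and 0 good items the posterior is Beta(8+k, 15), with mean (8+k)/(8+15+k).
Set (8+k)/(23+k) > 0.95 and solve: k > (0.95·23 − 8)/(1 − 0.95) = 277.000.
The smallest integer exceeding 277.000 is 278.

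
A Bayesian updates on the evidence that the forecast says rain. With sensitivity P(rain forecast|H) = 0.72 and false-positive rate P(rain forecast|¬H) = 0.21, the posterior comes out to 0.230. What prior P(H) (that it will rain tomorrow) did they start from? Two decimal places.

Bayes' rule in odds form gives O(H|E) = O(H)·[P(E|H)/P(E|¬H)], hence O(H) = O(H|E)/LR.
Posterior odds = 0.230/(1−0.230) = 0.2987. LR = 0.72/0.21 = 3.4286.
Prior odds = 0.2987/3.4286 = 0.0871, so P(H) = 0.0871/(1+0.0871) ≈ 0.08.

P(H) = 0.08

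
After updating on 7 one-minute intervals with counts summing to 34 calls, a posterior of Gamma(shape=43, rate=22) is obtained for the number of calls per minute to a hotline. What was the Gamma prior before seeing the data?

A Gamma(α, β) prior (rate parametrization) on a Poisson rate with n observations summing to S gives posterior Gamma(α+S, β+n).
So α = 43 − 34 = 9 and β = 22 − 7 = 15.

Gamma(shape=9, rate=15)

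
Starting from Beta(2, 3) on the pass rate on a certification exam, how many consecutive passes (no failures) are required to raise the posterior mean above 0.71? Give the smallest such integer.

k = 6

After k passes and 0 failures the posterior is Beta(2+k, 3), with mean (2+k)/(2+3+k).
Set (2+k)/(5+k) > 0.71 and solve: k > (0.71·5 − 2)/(1 − 0.71) = 5.345.
The smallest integer exceeding 5.345 is 6.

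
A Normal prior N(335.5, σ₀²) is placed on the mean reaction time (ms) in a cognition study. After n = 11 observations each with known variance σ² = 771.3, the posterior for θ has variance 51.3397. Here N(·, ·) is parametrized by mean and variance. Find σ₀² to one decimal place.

For the Normal–Normal model with known σ², precisions add: τ_n = τ₀ + n/σ².
So 1/σ₀² = 1/51.3397 − 11/771.3 = 0.019478 − 0.014262 = 0.005216.
Hence σ₀² = 1/0.005216 ≈ 191.7.

σ₀² = 191.7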